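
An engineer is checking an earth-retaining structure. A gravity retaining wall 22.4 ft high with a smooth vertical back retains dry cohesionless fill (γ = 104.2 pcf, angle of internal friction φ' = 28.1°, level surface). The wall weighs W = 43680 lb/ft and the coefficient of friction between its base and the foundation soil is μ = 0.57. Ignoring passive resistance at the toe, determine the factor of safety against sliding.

2.65

K_a = tan²(45° − 28.1°/2) = 0.3596.
P_a = ½K_aγH² = 0.5×0.3596×104.2×22.4² = 9401 lb/ft, acting at H/3 = 7.467 ft above the base.
FS_sliding = μW / P_a = 0.57×43680 / 9401 = 2.648.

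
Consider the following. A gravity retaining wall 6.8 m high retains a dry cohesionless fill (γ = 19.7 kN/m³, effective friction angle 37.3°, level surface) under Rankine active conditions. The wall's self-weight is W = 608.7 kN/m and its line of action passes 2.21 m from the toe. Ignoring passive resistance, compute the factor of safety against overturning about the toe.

K_a = tan²(45° − 37.3°/2) = 0.2453.
P_a = ½K_aγH² = 0.5×0.2453×19.7×6.8² = 111.7 kN/m, acting at H/3 = 2.267 m above the base.
Overturning moment M_o = P_a × H/3 = 111.7 × 2.267 = 253.3.
Resisting moment M_r = W × 2.21 = 608.7 × 2.21 = 1345.
FS_overturning = M_r/M_o = 1345/253.3 = 5.311.

5.31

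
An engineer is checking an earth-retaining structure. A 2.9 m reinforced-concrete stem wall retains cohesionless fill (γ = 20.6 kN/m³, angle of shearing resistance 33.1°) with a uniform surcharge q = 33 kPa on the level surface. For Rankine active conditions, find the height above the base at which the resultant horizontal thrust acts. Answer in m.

1.22 m

K_a = 0.2936.
Triangular part P₁ = ½K_aγH² = 25.43 at H/3 = 0.9667 m; rectangular part P₂ = K_a q H = 28.10 at H/2 = 1.450 m.
ȳ = (P₁·0.9667 + P₂·1.450)/(P₁+P₂) = 1.220 m.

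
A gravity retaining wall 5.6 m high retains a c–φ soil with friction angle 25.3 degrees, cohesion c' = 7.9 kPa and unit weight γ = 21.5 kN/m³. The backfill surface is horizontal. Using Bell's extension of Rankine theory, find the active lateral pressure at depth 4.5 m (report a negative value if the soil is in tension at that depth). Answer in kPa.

28.8 kPa

K_a = (1 − sin φ)/(1 + sin φ) = 0.4012.
σ_a = K_a γ z − 2c√K_a = 0.4012×21.5×4.5 − 2×7.9×0.6334 = 28.81 kPa.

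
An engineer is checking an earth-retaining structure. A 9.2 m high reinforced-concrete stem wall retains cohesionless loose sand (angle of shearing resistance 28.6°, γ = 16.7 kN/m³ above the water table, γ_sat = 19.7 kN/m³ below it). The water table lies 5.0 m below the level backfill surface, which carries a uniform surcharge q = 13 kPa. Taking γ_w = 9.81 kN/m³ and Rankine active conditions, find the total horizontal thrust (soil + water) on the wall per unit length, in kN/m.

K_a = tan²(45° − φ/2) = 0.3525.
γ' = 19.7 − 9.81 = 9.890 kN/m³. h₂ = H − d_w = 4.2 m.
σ'_h: at surface K_a·q = 4.583; at WT K_a(q+γd_w) = 34.02; at base K_a(q+γd_w+γ'h₂) = 48.66 kPa.
P₁ = ½(4.583+34.02)×5.0 = 96.51; P₂ = ½(34.02+48.66)×4.2 = 173.6; P_w = ½γ_w h₂² = 86.52.
Total = 96.51+173.6+86.52 = 356.7 kN/m.

357 kN/m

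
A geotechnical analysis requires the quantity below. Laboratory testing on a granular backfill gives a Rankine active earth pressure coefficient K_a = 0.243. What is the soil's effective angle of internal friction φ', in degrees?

37.5°

K_a = tan²(45° − φ/2) ⇒ 45° − φ/2 = arctan(√0.243) = 26.24°.
φ = 2(45° − 26.24°) = 37.52°.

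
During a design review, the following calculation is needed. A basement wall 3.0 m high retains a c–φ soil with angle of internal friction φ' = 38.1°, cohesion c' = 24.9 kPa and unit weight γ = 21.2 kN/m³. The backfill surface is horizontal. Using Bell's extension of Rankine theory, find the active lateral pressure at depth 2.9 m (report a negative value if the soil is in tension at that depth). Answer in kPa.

-9.67 kPa

K_a = (1 − sin φ)/(1 + sin φ) = 0.2368.
σ_a = K_a γ z − 2c√K_a = 0.2368×21.2×2.9 − 2×24.9×0.4867 = -9.675 kPa.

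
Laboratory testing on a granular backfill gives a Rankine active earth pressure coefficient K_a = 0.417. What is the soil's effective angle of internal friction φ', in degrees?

24.3°

K_a = tan²(45° − φ/2) ⇒ 45° − φ/2 = arctan(√0.417) = 32.85°.
φ = 2(45° − 32.85°) = 24.29°.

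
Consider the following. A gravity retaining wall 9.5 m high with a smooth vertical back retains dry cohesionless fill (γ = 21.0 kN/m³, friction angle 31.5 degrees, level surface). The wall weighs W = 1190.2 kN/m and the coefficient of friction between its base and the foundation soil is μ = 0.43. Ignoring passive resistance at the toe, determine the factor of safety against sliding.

K_a = tan²(45° − 31.5°/2) = 0.3136.
P_a = ½K_aγH² = 0.5×0.3136×21.0×9.5² = 297.2 kN/m, acting at H/3 = 3.167 m above the base.
FS_sliding = μW / P_a = 0.43×1190.2 / 297.2 = 1.722.

1.72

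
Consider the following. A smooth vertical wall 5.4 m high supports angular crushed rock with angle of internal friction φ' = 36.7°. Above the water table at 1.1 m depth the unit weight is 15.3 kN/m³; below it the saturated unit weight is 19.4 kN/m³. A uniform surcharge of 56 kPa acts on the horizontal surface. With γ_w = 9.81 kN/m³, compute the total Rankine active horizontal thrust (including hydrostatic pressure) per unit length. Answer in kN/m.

210 kN/m

K_a = tan²(45° − φ/2) = 0.2519.
γ' = 19.4 − 9.81 = 9.590 kN/m³. h₂ = H − d_w = 4.3 m.
σ'_h: at surface K_a·q = 14.10; at WT K_a(q+γd_w) = 18.34; at base K_a(q+γd_w+γ'h₂) = 28.73 kPa.
P₁ = ½(14.10+18.34)×1.1 = 17.85; P₂ = ½(18.34+28.73)×4.3 = 101.2; P_w = ½γ_w h₂² = 90.69.
Total = 17.85+101.2+90.69 = 209.7 kN/m.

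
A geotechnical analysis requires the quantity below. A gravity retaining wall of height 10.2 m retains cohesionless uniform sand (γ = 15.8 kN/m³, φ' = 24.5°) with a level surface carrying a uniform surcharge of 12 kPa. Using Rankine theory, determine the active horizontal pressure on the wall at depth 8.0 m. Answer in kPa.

K_a = (1 − sin φ)/(1 + sin φ) = 0.4137.
σ_v = γz + q = 15.8 × 8.0 + 12 = 138.4 kPa.
σ_h = K_a σ_v = 0.4137 × 138.4 = 57.26 kPa.

57.3 kPa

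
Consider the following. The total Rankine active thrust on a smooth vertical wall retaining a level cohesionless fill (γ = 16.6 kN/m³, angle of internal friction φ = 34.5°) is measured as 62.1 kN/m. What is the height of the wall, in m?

K_a = 0.2768. P_a = ½ K_a γ H² ⇒ H = √(2P_a/(K_a γ)).
H = √(2×62.1/(0.2768×16.6)) = 5.199 m.

5.20 m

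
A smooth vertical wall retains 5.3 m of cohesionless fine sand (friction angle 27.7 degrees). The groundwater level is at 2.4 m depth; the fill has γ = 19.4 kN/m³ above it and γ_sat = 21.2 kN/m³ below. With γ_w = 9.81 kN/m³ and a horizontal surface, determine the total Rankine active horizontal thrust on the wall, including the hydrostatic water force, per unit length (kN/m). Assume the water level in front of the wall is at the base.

128 kN/m

K_a = tan²(45° − φ/2) = 0.3653.
γ' = 21.2 − 9.81 = 11.39 kN/m³. Depth below WT = 2.9 m.
σ'_h at WT = K_a γ d_w = 17.01 kPa; at base = 17.01 + K_a γ' × 2.9 = 29.08 kPa.
P₁ (0–2.4 m) = ½×17.01×2.4 = 20.41. P₂ (2.4–5.3 m) = ½(17.01+29.08)×2.9 = 66.83.
P_w = ½ γ_w h₂² = 0.5×9.81×2.9² = 41.25. Total = 20.41+66.83+41.25 = 128.5 kN/m.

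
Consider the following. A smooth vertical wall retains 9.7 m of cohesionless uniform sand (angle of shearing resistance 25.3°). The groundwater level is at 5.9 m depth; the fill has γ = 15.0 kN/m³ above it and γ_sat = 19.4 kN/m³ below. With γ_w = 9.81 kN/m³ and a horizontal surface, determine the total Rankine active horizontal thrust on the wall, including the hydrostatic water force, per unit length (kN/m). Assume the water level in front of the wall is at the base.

338 kN/m

K_a = tan²(45° − φ/2) = 0.4012.
γ' = 19.4 − 9.81 = 9.590 kN/m³. Depth below WT = 3.8 m.
σ'_h at WT = K_a γ d_w = 35.51 kPa; at base = 35.51 + K_a γ' × 3.8 = 50.13 kPa.
P₁ (0–5.9 m) = ½×35.51×5.9 = 104.7. P₂ (5.9–9.7 m) = ½(35.51+50.13)×3.8 = 162.7.
P_w = ½ γ_w h₂² = 0.5×9.81×3.8² = 70.83. Total = 104.7+162.7+70.83 = 338.3 kN/m.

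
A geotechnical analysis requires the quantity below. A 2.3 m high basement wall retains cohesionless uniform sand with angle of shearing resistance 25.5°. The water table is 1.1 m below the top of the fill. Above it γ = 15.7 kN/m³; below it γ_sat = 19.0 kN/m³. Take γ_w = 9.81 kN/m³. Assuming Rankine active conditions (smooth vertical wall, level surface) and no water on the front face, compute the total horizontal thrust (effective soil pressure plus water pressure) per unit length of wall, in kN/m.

21.7 kN/m

K_a = tan²(45° − φ/2) = 0.3981.
γ' = 19.0 − 9.81 = 9.190 kN/m³. Depth below WT = 1.2 m.
σ'_h at WT = K_a γ d_w = 6.875 kPa; at base = 6.875 + K_a γ' × 1.2 = 11.27 kPa.
P₁ (0–1.1 m) = ½×6.875×1.1 = 3.781. P₂ (1.1–2.3 m) = ½(6.875+11.27)×1.2 = 10.88.
P_w = ½ γ_w h₂² = 0.5×9.81×1.2² = 7.063. Total = 3.781+10.88+7.063 = 21.73 kN/m.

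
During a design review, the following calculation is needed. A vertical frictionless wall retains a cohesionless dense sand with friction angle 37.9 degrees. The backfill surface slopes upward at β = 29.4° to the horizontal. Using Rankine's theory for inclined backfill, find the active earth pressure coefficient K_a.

K_a = cos β · (cos β − √(cos²β − cos²φ)) / (cos β + √(cos²β − cos²φ)).
cos β = 0.8712, cos φ = 0.7891, √(cos²β − cos²φ) = 0.3693.
K_a = 0.8712 × (0.8712 − 0.3693)/(0.8712 + 0.3693) = 0.3525.

0.353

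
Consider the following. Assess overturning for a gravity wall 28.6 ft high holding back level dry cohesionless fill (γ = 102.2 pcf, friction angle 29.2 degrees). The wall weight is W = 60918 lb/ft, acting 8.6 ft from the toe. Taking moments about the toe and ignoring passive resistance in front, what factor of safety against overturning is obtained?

3.82

K_a = tan²(45° − 29.2°/2) = 0.3442.
P_a = ½K_aγH² = 0.5×0.3442×102.2×28.6² = 14390 lb/ft, acting at H/3 = 9.533 ft above the base.
Overturning moment M_o = P_a × H/3 = 14390 × 9.533 = 137200.
Resisting moment M_r = W × 8.6 = 60918 × 8.6 = 523900.
FS_overturning = M_r/M_o = 523900/137200 = 3.820.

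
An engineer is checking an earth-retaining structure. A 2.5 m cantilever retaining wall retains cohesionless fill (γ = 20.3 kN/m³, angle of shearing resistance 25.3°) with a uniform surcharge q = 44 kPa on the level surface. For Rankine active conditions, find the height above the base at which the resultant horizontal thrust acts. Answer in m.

1.10 m

K_a = 0.4012.
Triangular part P₁ = ½K_aγH² = 25.45 at H/3 = 0.8333 m; rectangular part P₂ = K_a q H = 44.13 at H/2 = 1.250 m.
ȳ = (P₁·0.8333 + P₂·1.250)/(P₁+P₂) = 1.098 m.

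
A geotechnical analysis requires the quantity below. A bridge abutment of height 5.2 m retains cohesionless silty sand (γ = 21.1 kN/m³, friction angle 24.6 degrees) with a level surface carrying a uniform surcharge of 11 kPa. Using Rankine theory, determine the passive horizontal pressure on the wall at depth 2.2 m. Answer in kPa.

K_p = (1 + sin φ)/(1 − sin φ) = 2.426.
σ_v = γz + q = 21.1 × 2.2 + 11 = 57.42 kPa.
σ_h = K_p σ_v = 2.426 × 57.42 = 139.3 kPa.

139 kPa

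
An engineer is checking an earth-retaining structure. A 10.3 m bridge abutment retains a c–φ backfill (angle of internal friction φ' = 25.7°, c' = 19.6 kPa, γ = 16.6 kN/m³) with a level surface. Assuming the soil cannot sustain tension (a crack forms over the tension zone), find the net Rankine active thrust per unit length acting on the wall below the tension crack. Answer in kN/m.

K_a = 0.3950; √K_a = 0.6285.
Tension-crack depth z_c = 2c/(γ√K_a) = 2×19.6/(16.6×0.6285) = 3.757 m.
σ_a at base = K_a γ H − 2c√K_a = 0.3950×16.6×10.3 − 2×19.6×0.6285 = 42.90 kPa.
P_a = ½ × 42.90 × (H − z_c) = 0.5×42.90×6.543 = 140.4 kN/m.

140 kN/m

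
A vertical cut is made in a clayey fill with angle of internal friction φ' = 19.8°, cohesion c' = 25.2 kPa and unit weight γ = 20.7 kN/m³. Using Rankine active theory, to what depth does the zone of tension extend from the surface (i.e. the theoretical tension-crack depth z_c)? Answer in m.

K_a = tan²(45° − 19.8°/2) = 0.4939; √K_a = 0.7028.
The active pressure is zero where K_a γ z = 2c√K_a, so z_c = 2c/(γ√K_a) = 2×25.2/(20.7×0.7028) = 3.464 m.

3.46 m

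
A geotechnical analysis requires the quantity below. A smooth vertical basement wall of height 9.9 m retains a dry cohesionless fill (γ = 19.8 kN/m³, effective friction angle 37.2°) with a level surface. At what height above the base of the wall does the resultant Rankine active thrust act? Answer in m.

3.30 m

K_a = 0.2464.
The pressure distribution is triangular, so the resultant acts at H/3 above the base = 9.9/3 = 3.300 m.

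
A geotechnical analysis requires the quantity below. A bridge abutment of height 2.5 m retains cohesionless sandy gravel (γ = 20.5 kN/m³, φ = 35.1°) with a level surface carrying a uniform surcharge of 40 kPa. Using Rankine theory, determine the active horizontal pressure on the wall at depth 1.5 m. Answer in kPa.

19.1 kPa

K_a = (1 − sin φ)/(1 + sin φ) = 0.2698.
σ_v = γz + q = 20.5 × 1.5 + 40 = 70.75 kPa.
σ_h = K_a σ_v = 0.2698 × 70.75 = 19.09 kPa.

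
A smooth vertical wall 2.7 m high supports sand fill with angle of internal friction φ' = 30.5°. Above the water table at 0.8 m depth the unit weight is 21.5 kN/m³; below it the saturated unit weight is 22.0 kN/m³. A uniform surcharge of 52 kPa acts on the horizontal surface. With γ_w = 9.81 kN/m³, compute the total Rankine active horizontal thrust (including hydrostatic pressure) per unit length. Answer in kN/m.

83.7 kN/m

K_a = tan²(45° − φ/2) = 0.3267.
γ' = 22.0 − 9.81 = 12.19 kN/m³. h₂ = H − d_w = 1.9 m.
σ'_h: at surface K_a·q = 16.99; at WT K_a(q+γd_w) = 22.61; at base K_a(q+γd_w+γ'h₂) = 30.17 kPa.
P₁ = ½(16.99+22.61)×0.8 = 15.84; P₂ = ½(22.61+30.17)×1.9 = 50.14; P_w = ½γ_w h₂² = 17.71.
Total = 15.84+50.14+17.71 = 83.68 kN/m.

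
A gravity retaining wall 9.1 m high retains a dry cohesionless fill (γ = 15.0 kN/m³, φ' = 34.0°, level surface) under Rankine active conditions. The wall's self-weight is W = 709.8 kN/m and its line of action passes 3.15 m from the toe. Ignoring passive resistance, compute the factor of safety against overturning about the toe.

K_a = tan²(45° − 34.0°/2) = 0.2827.
P_a = ½K_aγH² = 0.5×0.2827×15.0×9.1² = 175.6 kN/m, acting at H/3 = 3.033 m above the base.
Overturning moment M_o = P_a × H/3 = 175.6 × 3.033 = 532.6.
Resisting moment M_r = W × 3.15 = 709.8 × 3.15 = 2236.
FS_overturning = M_r/M_o = 2236/532.6 = 4.198.

4.20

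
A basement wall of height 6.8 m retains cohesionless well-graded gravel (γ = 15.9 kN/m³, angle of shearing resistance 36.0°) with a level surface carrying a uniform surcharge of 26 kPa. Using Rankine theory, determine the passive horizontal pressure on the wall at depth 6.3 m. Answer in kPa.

486 kPa

K_p = (1 + sin φ)/(1 − sin φ) = 3.852.
σ_v = γz + q = 15.9 × 6.3 + 26 = 126.2 kPa.
σ_h = K_p σ_v = 3.852 × 126.2 = 486.0 kPa.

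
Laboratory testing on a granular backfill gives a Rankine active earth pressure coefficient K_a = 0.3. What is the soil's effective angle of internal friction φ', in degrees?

32.6°

K_a = tan²(45° − φ/2) ⇒ 45° − φ/2 = arctan(√0.3) = 28.71°.
φ = 2(45° − 28.71°) = 32.58°.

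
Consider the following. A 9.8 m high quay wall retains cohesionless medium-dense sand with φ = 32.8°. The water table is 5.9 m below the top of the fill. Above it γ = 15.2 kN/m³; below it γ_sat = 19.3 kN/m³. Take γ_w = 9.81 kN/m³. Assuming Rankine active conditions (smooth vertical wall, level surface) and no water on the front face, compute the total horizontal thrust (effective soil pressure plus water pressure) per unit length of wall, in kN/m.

279 kN/m

K_a = tan²(45° − φ/2) = 0.2973.
γ' = 19.3 − 9.81 = 9.490 kN/m³. Depth below WT = 3.9 m.
σ'_h at WT = K_a γ d_w = 26.66 kPa; at base = 26.66 + K_a γ' × 3.9 = 37.66 kPa.
P₁ (0–5.9 m) = ½×26.66×5.9 = 78.64. P₂ (5.9–9.8 m) = ½(26.66+37.66)×3.9 = 125.4.
P_w = ½ γ_w h₂² = 0.5×9.81×3.9² = 74.61. Total = 78.64+125.4+74.61 = 278.7 kN/m.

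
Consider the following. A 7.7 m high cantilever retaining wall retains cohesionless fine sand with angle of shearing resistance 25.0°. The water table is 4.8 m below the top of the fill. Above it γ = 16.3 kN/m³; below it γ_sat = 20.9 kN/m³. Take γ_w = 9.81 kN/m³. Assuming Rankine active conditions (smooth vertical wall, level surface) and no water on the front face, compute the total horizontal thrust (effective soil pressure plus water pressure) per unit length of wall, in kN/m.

228 kN/m

K_a = tan²(45° − φ/2) = 0.4059.
γ' = 20.9 − 9.81 = 11.09 kN/m³. Depth below WT = 2.9 m.
σ'_h at WT = K_a γ d_w = 31.75 kPa; at base = 31.75 + K_a γ' × 2.9 = 44.81 kPa.
P₁ (0–4.8 m) = ½×31.75×4.8 = 76.21. P₂ (4.8–7.7 m) = ½(31.75+44.81)×2.9 = 111.0.
P_w = ½ γ_w h₂² = 0.5×9.81×2.9² = 41.25. Total = 76.21+111.0+41.25 = 228.5 kN/m.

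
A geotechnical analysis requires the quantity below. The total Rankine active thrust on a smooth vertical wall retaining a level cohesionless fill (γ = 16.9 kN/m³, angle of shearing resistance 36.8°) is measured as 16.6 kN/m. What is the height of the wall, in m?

K_a = 0.2508. P_a = ½ K_a γ H² ⇒ H = √(2P_a/(K_a γ)).
H = √(2×16.6/(0.2508×16.9)) = 2.799 m.

2.80 m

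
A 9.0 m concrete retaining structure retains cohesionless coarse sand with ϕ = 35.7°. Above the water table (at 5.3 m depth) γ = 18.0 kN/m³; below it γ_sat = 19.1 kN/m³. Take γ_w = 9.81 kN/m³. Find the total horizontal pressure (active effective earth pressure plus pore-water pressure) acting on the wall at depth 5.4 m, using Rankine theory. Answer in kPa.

K_a = (1 − sin φ)/(1 + sin φ) = 0.2630.
γ' = 19.1 − 9.81 = 9.290 kN/m³.
Effective vertical stress at 5.4 m: σ'_v = 18.0×5.3 + 9.290×0.100 = 96.33 kPa.
σ'_h = K_a σ'_v = 0.2630 × 96.33 = 25.33 kPa; u = γ_w × 0.100 = 0.9810 kPa.
Total σ_h = 25.33 + 0.9810 = 26.31 kPa.

26.3 kPa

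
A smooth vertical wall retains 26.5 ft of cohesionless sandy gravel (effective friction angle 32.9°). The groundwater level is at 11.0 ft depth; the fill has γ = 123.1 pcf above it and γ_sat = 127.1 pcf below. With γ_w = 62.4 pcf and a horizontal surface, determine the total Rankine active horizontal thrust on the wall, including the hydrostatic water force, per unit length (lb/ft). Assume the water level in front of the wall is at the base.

18200 lb/ft

K_a = tan²(45° − φ/2) = 0.2960.
γ' = 127.1 − 62.4 = 64.70 pcf. Depth below WT = 15.5 ft.
σ'_h at WT = K_a γ d_w = 400.9 psf; at base = 400.9 + K_a γ' × 15.5 = 697.7 psf.
P₁ (0–11.0 ft) = ½×400.9×11.0 = 2205. P₂ (11.0–26.5 ft) = ½(400.9+697.7)×15.5 = 8514.
P_w = ½ γ_w h₂² = 0.5×62.4×15.5² = 7496. Total = 2205+8514+7496 = 18210 lb/ft.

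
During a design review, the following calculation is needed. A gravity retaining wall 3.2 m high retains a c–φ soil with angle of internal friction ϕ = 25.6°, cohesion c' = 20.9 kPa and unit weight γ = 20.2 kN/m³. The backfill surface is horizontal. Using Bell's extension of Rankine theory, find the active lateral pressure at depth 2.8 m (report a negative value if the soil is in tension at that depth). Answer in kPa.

K_a = (1 − sin φ)/(1 + sin φ) = 0.3966.
σ_a = K_a γ z − 2c√K_a = 0.3966×20.2×2.8 − 2×20.9×0.6297 = -3.893 kPa.

-3.89 kPa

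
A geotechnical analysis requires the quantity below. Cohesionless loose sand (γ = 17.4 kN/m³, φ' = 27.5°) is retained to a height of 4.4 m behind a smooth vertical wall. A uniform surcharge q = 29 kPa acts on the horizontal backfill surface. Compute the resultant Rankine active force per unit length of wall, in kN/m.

K_a = tan²(45° − φ/2) = 0.3682.
Soil triangle: ½ K_a γ H² = 0.5×0.3682×17.4×4.4² = 62.02 kN/m.
Surcharge rectangle: K_a q H = 0.3682×29×4.4 = 46.99 kN/m.
Total = 62.02 + 46.99 = 109.0 kN/m.

109 kN/m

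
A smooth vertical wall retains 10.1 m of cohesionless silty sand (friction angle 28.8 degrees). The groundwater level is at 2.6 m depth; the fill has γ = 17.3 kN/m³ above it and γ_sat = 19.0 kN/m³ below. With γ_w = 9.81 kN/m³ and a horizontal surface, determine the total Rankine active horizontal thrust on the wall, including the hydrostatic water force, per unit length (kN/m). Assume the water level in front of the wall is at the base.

K_a = tan²(45° − φ/2) = 0.3498.
γ' = 19.0 − 9.81 = 9.190 kN/m³. Depth below WT = 7.5 m.
σ'_h at WT = K_a γ d_w = 15.73 kPa; at base = 15.73 + K_a γ' × 7.5 = 39.84 kPa.
P₁ (0–2.6 m) = ½×15.73×2.6 = 20.45. P₂ (2.6–10.1 m) = ½(15.73+39.84)×7.5 = 208.4.
P_w = ½ γ_w h₂² = 0.5×9.81×7.5² = 275.9. Total = 20.45+208.4+275.9 = 504.7 kN/m.

505 kN/m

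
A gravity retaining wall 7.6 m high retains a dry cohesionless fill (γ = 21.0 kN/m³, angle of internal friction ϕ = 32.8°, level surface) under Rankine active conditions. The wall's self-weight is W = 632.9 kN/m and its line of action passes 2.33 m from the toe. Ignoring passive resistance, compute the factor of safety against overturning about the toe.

K_a = tan²(45° − 32.8°/2) = 0.2973.
P_a = ½K_aγH² = 0.5×0.2973×21.0×7.6² = 180.3 kN/m, acting at H/3 = 2.533 m above the base.
Overturning moment M_o = P_a × H/3 = 180.3 × 2.533 = 456.7.
Resisting moment M_r = W × 2.33 = 632.9 × 2.33 = 1475.
FS_overturning = M_r/M_o = 1475/456.7 = 3.229.

3.23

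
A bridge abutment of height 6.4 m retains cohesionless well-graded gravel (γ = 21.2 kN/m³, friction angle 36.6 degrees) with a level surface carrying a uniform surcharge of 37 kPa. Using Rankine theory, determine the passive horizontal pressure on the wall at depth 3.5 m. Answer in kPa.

440 kPa

K_p = (1 + sin φ)/(1 − sin φ) = 3.953.
σ_v = γz + q = 21.2 × 3.5 + 37 = 111.2 kPa.
σ_h = K_p σ_v = 3.953 × 111.2 = 439.6 kPa.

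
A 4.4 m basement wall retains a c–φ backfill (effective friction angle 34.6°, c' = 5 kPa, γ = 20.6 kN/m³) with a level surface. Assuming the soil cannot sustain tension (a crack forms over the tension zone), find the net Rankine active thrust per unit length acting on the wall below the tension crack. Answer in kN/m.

K_a = 0.2756; √K_a = 0.5250.
Tension-crack depth z_c = 2c/(γ√K_a) = 2×5/(20.6×0.5250) = 0.9246 m.
σ_a at base = K_a γ H − 2c√K_a = 0.2756×20.6×4.4 − 2×5×0.5250 = 19.73 kPa.
P_a = ½ × 19.73 × (H − z_c) = 0.5×19.73×3.475 = 34.29 kN/m.

34.3 kN/m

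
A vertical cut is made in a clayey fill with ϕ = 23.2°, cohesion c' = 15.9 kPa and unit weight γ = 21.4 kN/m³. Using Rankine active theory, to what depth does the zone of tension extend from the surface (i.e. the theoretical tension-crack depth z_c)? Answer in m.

2.25 m

K_a = tan²(45° − 23.2°/2) = 0.4348; √K_a = 0.6594.
The active pressure is zero where K_a γ z = 2c√K_a, so z_c = 2c/(γ√K_a) = 2×15.9/(21.4×0.6594) = 2.254 m.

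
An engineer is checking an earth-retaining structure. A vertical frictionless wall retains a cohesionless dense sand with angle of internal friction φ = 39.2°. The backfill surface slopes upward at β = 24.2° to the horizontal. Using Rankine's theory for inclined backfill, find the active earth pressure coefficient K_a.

0.282

K_a = cos β · (cos β − √(cos²β − cos²φ)) / (cos β + √(cos²β − cos²φ)).
cos β = 0.9121, cos φ = 0.7749, √(cos²β − cos²φ) = 0.4811.
K_a = 0.9121 × (0.9121 − 0.4811)/(0.9121 + 0.4811) = 0.2822.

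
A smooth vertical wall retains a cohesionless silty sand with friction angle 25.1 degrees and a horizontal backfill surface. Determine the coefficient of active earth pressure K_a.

0.404

K_a = tan²(45° − φ/2) = tan²(32.45°) = 0.4043.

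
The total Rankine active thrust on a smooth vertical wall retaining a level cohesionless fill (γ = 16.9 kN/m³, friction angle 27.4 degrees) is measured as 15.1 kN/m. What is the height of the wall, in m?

2.20 m

K_a = 0.3697. P_a = ½ K_a γ H² ⇒ H = √(2P_a/(K_a γ)).
H = √(2×15.1/(0.3697×16.9)) = 2.199 m.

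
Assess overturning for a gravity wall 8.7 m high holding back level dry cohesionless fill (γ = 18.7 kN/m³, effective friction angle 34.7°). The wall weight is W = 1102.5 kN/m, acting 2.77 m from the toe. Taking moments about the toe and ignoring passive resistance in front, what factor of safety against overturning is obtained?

K_a = tan²(45° − 34.7°/2) = 0.2745.
P_a = ½K_aγH² = 0.5×0.2745×18.7×8.7² = 194.2 kN/m, acting at H/3 = 2.900 m above the base.
Overturning moment M_o = P_a × H/3 = 194.2 × 2.900 = 563.3.
Resisting moment M_r = W × 2.77 = 1102.5 × 2.77 = 3054.
FS_overturning = M_r/M_o = 3054/563.3 = 5.421.

5.42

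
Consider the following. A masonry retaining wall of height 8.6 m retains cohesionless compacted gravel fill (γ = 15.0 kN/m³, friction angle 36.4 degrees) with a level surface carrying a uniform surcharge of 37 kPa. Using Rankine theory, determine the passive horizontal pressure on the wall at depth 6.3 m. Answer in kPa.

K_p = (1 + sin φ)/(1 − sin φ) = 3.919.
σ_v = γz + q = 15.0 × 6.3 + 37 = 131.5 kPa.
σ_h = K_p σ_v = 3.919 × 131.5 = 515.4 kPa.

515 kPa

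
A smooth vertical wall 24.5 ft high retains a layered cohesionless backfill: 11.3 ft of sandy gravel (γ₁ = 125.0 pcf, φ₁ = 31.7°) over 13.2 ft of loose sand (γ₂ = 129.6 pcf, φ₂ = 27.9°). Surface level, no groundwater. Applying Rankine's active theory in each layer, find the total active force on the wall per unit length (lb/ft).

K_a1 = tan²(45°−31.7°/2) = 0.3111; K_a2 = tan²(45°−27.9°/2) = 0.3625.
Layer 1: σ at base = K_a1 γ₁ h₁ = 439.4 psf; P₁ = ½×439.4×11.3 = 2483.
Layer 2: σ_v at top = γ₁h₁ = 1412; σ_h top = K_a2×1412 = 512.0; σ_h base = K_a2×(1412+129.6×13.2) = 1132.
P₂ = ½(512.0+1132)×13.2 = 10850. Total P_a = 2483+10850 = 13330 lb/ft.

13300 lb/ft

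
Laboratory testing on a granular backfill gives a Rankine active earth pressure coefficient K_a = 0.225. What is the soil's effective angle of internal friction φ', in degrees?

K_a = tan²(45° − φ/2) ⇒ 45° − φ/2 = arctan(√0.225) = 25.38°.
φ = 2(45° − 25.38°) = 39.25°.

39.2°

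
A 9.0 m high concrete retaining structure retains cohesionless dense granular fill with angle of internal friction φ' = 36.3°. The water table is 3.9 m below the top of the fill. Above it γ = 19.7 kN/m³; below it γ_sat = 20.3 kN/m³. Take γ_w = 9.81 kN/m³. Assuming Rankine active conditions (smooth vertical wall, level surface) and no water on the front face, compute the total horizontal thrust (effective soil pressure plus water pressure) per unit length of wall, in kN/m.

301 kN/m

K_a = tan²(45° − φ/2) = 0.2563.
γ' = 20.3 − 9.81 = 10.49 kN/m³. Depth below WT = 5.1 m.
σ'_h at WT = K_a γ d_w = 19.69 kPa; at base = 19.69 + K_a γ' × 5.1 = 33.40 kPa.
P₁ (0–3.9 m) = ½×19.69×3.9 = 38.39. P₂ (3.9–9.0 m) = ½(19.69+33.40)×5.1 = 135.4.
P_w = ½ γ_w h₂² = 0.5×9.81×5.1² = 127.6. Total = 38.39+135.4+127.6 = 301.3 kN/m.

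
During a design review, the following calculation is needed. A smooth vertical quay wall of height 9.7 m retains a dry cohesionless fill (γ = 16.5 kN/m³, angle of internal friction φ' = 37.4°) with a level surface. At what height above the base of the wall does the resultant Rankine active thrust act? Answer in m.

3.23 m

K_a = 0.2443.
The pressure distribution is triangular, so the resultant acts at H/3 above the base = 9.7/3 = 3.233 m.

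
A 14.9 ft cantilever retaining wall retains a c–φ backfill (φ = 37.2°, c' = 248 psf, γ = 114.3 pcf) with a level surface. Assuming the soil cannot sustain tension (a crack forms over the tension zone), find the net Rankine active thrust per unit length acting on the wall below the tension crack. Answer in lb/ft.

K_a = 0.2464; √K_a = 0.4964.
Tension-crack depth z_c = 2c/(γ√K_a) = 2×248/(114.3×0.4964) = 8.742 ft.
σ_a at base = K_a γ H − 2c√K_a = 0.2464×114.3×14.9 − 2×248×0.4964 = 173.4 psf.
P_a = ½ × 173.4 × (H − z_c) = 0.5×173.4×6.158 = 534.1 lb/ft.

534 lb/ft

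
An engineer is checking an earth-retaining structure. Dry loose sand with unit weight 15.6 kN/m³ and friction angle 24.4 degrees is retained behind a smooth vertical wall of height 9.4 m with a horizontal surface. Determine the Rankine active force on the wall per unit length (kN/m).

K_a = tan²(45° − φ/2) = 0.4153.
P_a = ½ K_a γ H² = 0.5 × 0.4153 × 15.6 × 9.4² = 286.2 kN/m.

286 kN/m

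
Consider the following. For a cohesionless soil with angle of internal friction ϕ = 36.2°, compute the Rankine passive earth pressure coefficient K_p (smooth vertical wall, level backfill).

3.89

K_p = (1 + sin φ)/(1 − sin φ) = tan²(45° + 36.2°/2) = 3.885.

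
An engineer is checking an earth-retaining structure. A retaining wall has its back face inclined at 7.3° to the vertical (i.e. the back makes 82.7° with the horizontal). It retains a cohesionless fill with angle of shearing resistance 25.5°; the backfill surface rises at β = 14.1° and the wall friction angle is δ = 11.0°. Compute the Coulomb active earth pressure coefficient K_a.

0.528

K_a = sin²(α+φ) / [sin²α · sin(α−δ) · (1 + √{sin(φ+δ)sin(φ−β) / (sin(α−δ)sin(α+β))})²].
With α = 82.7°, φ = 25.5°, δ = 11.0°, β = 14.1°: K_a = 0.5276.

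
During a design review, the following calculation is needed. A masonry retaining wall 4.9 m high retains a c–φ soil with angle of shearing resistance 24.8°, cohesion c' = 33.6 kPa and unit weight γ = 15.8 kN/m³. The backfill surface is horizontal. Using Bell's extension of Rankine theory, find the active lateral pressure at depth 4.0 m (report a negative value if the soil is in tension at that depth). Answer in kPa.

-17.1 kPa

K_a = (1 − sin φ)/(1 + sin φ) = 0.4090.
σ_a = K_a γ z − 2c√K_a = 0.4090×15.8×4.0 − 2×33.6×0.6395 = -17.13 kPa.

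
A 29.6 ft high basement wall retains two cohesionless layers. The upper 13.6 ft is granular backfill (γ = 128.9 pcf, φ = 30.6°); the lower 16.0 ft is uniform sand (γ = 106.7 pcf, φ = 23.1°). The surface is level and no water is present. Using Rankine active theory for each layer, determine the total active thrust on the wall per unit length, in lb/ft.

22100 lb/ft

K_a1 = tan²(45°−30.6°/2) = 0.3253; K_a2 = tan²(45°−23.1°/2) = 0.4364.
Layer 1: σ at base = K_a1 γ₁ h₁ = 570.3 psf; P₁ = ½×570.3×13.6 = 3878.
Layer 2: σ_v at top = γ₁h₁ = 1753; σ_h top = K_a2×1753 = 765.1; σ_h base = K_a2×(1753+106.7×16.0) = 1510.
P₂ = ½(765.1+1510)×16.0 = 18200. Total P_a = 3878+18200 = 22080 lb/ft.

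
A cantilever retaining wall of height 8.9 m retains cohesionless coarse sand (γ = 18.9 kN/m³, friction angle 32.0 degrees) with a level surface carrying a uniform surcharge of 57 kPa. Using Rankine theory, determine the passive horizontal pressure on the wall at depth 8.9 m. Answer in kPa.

K_p = (1 + sin φ)/(1 − sin φ) = 3.255.
σ_v = γz + q = 18.9 × 8.9 + 57 = 225.2 kPa.
σ_h = K_p σ_v = 3.255 × 225.2 = 733.0 kPa.

733 kPa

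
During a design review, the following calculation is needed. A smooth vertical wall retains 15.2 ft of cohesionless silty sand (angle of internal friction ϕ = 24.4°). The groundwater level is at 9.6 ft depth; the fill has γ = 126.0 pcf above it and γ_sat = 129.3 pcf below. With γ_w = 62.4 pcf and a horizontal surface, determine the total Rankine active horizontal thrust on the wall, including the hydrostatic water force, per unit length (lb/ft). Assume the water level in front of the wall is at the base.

K_a = tan²(45° − φ/2) = 0.4153.
γ' = 129.3 − 62.4 = 66.90 pcf. Depth below WT = 5.6 ft.
σ'_h at WT = K_a γ d_w = 502.4 psf; at base = 502.4 + K_a γ' × 5.6 = 658.0 psf.
P₁ (0–9.6 ft) = ½×502.4×9.6 = 2411. P₂ (9.6–15.2 ft) = ½(502.4+658.0)×5.6 = 3249.
P_w = ½ γ_w h₂² = 0.5×62.4×5.6² = 978.4. Total = 2411+3249+978.4 = 6639 lb/ft.

6640 lb/ft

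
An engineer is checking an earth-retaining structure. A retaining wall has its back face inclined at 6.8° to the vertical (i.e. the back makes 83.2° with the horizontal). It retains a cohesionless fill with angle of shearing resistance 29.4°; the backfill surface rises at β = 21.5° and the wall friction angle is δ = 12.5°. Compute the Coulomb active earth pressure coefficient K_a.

0.528

K_a = sin²(α+φ) / [sin²α · sin(α−δ) · (1 + √{sin(φ+δ)sin(φ−β) / (sin(α−δ)sin(α+β))})²].
With α = 83.2°, φ = 29.4°, δ = 12.5°, β = 21.5°: K_a = 0.5280.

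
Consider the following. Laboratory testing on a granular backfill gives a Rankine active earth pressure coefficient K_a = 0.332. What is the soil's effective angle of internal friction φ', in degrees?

K_a = tan²(45° − φ/2) ⇒ 45° − φ/2 = arctan(√0.332) = 29.95°.
φ = 2(45° − 29.95°) = 30.10°.

30.1°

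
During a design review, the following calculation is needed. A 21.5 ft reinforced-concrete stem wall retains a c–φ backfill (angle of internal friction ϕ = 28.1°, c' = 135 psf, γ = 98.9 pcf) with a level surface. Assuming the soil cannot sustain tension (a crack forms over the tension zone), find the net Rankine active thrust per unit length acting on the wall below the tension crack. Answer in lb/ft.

5110 lb/ft

K_a = 0.3596; √K_a = 0.5997.
Tension-crack depth z_c = 2c/(γ√K_a) = 2×135/(98.9×0.5997) = 4.553 ft.
σ_a at base = K_a γ H − 2c√K_a = 0.3596×98.9×21.5 − 2×135×0.5997 = 602.7 psf.
P_a = ½ × 602.7 × (H − z_c) = 0.5×602.7×16.95 = 5107 lb/ft.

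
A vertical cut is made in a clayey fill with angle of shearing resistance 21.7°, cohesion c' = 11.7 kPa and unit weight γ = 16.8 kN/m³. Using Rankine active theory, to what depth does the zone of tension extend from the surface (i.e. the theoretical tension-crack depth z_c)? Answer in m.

K_a = tan²(45° − 21.7°/2) = 0.4601; √K_a = 0.6783.
The active pressure is zero where K_a γ z = 2c√K_a, so z_c = 2c/(γ√K_a) = 2×11.7/(16.8×0.6783) = 2.053 m.

2.05 m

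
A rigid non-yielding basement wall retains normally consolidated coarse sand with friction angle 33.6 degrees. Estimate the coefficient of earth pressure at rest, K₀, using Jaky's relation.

0.447

K₀ = 1 − sin φ' = 1 − sin 33.6° = 0.4466.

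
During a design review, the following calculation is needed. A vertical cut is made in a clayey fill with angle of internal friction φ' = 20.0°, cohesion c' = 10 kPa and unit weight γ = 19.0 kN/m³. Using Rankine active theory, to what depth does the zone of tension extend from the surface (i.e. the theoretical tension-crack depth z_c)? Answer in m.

K_a = tan²(45° − 20.0°/2) = 0.4903; √K_a = 0.7002.
The active pressure is zero where K_a γ z = 2c√K_a, so z_c = 2c/(γ√K_a) = 2×10/(19.0×0.7002) = 1.503 m.

1.50 m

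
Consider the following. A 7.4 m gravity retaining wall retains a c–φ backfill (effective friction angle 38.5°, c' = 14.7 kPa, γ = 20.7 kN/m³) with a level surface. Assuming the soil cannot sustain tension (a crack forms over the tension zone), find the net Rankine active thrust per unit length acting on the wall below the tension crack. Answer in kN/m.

47.8 kN/m

K_a = 0.2327; √K_a = 0.4823.
Tension-crack depth z_c = 2c/(γ√K_a) = 2×14.7/(20.7×0.4823) = 2.945 m.
σ_a at base = K_a γ H − 2c√K_a = 0.2327×20.7×7.4 − 2×14.7×0.4823 = 21.46 kPa.
P_a = ½ × 21.46 × (H − z_c) = 0.5×21.46×4.455 = 47.80 kN/m.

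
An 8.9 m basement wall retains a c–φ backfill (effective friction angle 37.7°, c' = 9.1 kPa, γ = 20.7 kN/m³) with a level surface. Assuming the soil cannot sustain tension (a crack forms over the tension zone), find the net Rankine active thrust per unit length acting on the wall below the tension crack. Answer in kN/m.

126 kN/m

K_a = 0.2411; √K_a = 0.4910.
Tension-crack depth z_c = 2c/(γ√K_a) = 2×9.1/(20.7×0.4910) = 1.791 m.
σ_a at base = K_a γ H − 2c√K_a = 0.2411×20.7×8.9 − 2×9.1×0.4910 = 35.47 kPa.
P_a = ½ × 35.47 × (H − z_c) = 0.5×35.47×7.109 = 126.1 kN/m.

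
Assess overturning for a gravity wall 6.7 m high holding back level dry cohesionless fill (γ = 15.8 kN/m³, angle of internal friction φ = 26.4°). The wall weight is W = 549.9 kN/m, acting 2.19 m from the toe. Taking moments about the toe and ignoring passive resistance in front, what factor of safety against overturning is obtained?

K_a = tan²(45° − 26.4°/2) = 0.3844.
P_a = ½K_aγH² = 0.5×0.3844×15.8×6.7² = 136.3 kN/m, acting at H/3 = 2.233 m above the base.
Overturning moment M_o = P_a × H/3 = 136.3 × 2.233 = 304.5.
Resisting moment M_r = W × 2.19 = 549.9 × 2.19 = 1204.
FS_overturning = M_r/M_o = 1204/304.5 = 3.955.

3.96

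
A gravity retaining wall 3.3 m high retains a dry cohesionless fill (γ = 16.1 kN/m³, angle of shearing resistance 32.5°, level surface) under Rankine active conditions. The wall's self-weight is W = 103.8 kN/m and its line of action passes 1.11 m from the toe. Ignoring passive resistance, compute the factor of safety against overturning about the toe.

K_a = tan²(45° − 32.5°/2) = 0.3010.
P_a = ½K_aγH² = 0.5×0.3010×16.1×3.3² = 26.39 kN/m, acting at H/3 = 1.100 m above the base.
Overturning moment M_o = P_a × H/3 = 26.39 × 1.100 = 29.02.
Resisting moment M_r = W × 1.11 = 103.8 × 1.11 = 115.2.
FS_overturning = M_r/M_o = 115.2/29.02 = 3.970.

3.97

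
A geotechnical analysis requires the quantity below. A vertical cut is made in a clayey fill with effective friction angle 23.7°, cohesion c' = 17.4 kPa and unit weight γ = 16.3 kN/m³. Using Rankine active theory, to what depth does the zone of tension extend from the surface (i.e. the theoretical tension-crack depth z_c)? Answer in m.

K_a = tan²(45° − 23.7°/2) = 0.4266; √K_a = 0.6531.
The active pressure is zero where K_a γ z = 2c√K_a, so z_c = 2c/(γ√K_a) = 2×17.4/(16.3×0.6531) = 3.269 m.

3.27 m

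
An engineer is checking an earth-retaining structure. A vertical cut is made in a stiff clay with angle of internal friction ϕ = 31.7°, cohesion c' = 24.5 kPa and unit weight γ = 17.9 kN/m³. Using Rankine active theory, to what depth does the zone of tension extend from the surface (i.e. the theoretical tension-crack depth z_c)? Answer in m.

4.91 m

K_a = tan²(45° − 31.7°/2) = 0.3111; √K_a = 0.5577.
The active pressure is zero where K_a γ z = 2c√K_a, so z_c = 2c/(γ√K_a) = 2×24.5/(17.9×0.5577) = 4.908 m.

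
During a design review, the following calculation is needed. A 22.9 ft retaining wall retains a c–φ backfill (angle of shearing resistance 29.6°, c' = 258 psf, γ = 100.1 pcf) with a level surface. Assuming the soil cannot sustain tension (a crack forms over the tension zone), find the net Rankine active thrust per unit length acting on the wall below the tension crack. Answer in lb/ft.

3340 lb/ft

K_a = 0.3387; √K_a = 0.5820.
Tension-crack depth z_c = 2c/(γ√K_a) = 2×258/(100.1×0.5820) = 8.857 ft.
σ_a at base = K_a γ H − 2c√K_a = 0.3387×100.1×22.9 − 2×258×0.5820 = 476.2 psf.
P_a = ½ × 476.2 × (H − z_c) = 0.5×476.2×14.04 = 3343 lb/ft.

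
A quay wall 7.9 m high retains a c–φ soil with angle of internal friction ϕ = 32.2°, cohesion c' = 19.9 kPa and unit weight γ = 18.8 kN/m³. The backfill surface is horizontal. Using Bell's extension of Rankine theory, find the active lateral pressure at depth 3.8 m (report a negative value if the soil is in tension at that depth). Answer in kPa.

K_a = (1 − sin φ)/(1 + sin φ) = 0.3047.
σ_a = K_a γ z − 2c√K_a = 0.3047×18.8×3.8 − 2×19.9×0.5520 = -0.2004 kPa.

-0.200 kPa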